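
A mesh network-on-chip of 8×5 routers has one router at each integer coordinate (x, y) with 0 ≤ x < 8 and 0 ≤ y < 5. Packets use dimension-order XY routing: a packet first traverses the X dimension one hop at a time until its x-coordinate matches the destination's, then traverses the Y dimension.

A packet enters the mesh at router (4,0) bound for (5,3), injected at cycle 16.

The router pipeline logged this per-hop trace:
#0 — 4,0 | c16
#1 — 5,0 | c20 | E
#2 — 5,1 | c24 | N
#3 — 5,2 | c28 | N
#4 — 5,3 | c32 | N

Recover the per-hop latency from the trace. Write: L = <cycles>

Between hops 0 and 1 the cycle counter advances 20 − 16 = 4.
One hop costs L cycles, so L = 4.

L = 4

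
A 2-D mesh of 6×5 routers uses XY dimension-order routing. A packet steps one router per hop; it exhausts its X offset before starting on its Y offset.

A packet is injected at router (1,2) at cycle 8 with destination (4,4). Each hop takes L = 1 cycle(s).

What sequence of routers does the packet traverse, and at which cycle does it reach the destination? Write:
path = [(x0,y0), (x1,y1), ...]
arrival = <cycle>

path = [(1,2), (2,2), (3,2), (4,2), (4,3), (4,4)]
arrival = 13

[0] x=1 y=2 t=8
[1] x=2 y=2 t=9 →E
[2] x=3 y=2 t=10 →E
[3] x=4 y=2 t=11 →E
[4] x=4 y=3 t=12 →N
[5] x=4 y=4 t=13 →N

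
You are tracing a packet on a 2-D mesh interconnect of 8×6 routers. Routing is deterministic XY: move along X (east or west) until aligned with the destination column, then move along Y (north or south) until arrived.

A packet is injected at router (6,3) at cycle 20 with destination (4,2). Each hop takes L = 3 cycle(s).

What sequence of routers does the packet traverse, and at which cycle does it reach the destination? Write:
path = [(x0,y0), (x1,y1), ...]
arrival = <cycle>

path = [(6,3), (5,3), (4,3), (4,2)]
arrival = 29

#0 — 6,3 | c20
#1 — 5,3 | c23 | W
#2 — 4,3 | c26 | W
#3 — 4,2 | c29 | S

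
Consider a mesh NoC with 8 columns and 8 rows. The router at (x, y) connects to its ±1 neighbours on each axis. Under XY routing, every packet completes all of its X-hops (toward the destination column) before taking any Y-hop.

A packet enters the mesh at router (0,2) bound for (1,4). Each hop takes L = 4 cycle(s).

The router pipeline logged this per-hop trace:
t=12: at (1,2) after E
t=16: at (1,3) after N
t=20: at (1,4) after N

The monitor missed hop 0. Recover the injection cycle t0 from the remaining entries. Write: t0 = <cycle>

cyc[1] = 12 and cyc[k] = t0 + k·L for every k.
Therefore t0 = 12 − L = 8.

t0 = 8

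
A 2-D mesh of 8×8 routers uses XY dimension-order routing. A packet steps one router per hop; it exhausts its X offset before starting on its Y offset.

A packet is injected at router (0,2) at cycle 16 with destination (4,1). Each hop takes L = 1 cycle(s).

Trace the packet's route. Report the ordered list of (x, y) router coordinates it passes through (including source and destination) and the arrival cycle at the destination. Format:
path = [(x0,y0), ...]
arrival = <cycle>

hop 0: (0,2) @ cyc 16
hop 1: (1,2) @ cyc 17  [E]
hop 2: (2,2) @ cyc 18  [E]
hop 3: (3,2) @ cyc 19  [E]
hop 4: (4,2) @ cyc 20  [E]
hop 5: (4,1) @ cyc 21  [S]

path = [(0,2), (1,2), (2,2), (3,2), (4,2), (4,1)]
arrival = 21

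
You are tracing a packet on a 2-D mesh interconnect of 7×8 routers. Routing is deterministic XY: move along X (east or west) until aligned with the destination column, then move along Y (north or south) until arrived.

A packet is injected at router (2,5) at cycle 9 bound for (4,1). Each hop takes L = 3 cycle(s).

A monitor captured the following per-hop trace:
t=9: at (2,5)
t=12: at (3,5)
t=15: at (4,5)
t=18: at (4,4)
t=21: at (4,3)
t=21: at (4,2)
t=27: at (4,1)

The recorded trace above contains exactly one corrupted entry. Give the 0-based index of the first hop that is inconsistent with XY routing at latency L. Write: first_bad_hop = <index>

first_bad_hop = 5

hop 1: step (+1,+0), +3 cyc — ok
hop 2: step (+1,+0), +3 cyc — ok
hop 3: step (+0,-1), +3 cyc — ok
hop 4: step (+0,-1), +3 cyc — ok
hop 5: step (+0,-1), +0 cyc — BAD: Δcyc=0≠L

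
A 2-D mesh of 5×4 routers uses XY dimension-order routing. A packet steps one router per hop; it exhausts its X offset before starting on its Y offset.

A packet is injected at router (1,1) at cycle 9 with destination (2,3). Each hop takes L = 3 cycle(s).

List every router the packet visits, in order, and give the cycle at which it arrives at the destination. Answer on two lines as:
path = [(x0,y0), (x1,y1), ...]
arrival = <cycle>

path = [(1,1), (2,1), (2,2), (2,3)]
arrival = 18

hop 0: (1,1) @ cyc 9
hop 1: (2,1) @ cyc 12  [E]
hop 2: (2,2) @ cyc 15  [N]
hop 3: (2,3) @ cyc 18  [N]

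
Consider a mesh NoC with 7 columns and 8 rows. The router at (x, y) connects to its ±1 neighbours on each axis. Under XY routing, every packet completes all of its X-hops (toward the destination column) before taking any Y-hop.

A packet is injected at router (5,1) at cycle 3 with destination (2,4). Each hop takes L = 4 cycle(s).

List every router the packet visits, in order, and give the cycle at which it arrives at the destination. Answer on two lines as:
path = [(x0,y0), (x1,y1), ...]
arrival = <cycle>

path = [(5,1), (4,1), (3,1), (2,1), (2,2), (2,3), (2,4)]
arrival = 27

hop 0: (5,1) @ cyc 3
hop 1: (4,1) @ cyc 7  [W]
hop 2: (3,1) @ cyc 11  [W]
hop 3: (2,1) @ cyc 15  [W]
hop 4: (2,2) @ cyc 19  [N]
hop 5: (2,3) @ cyc 23  [N]
hop 6: (2,4) @ cyc 27  [N]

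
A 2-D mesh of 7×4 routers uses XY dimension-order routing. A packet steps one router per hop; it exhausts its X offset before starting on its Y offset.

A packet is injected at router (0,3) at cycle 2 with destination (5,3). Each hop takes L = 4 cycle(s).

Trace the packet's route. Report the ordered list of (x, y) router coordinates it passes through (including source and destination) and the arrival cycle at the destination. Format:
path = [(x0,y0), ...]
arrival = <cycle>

path = [(0,3), (1,3), (2,3), (3,3), (4,3), (5,3)]
arrival = 22

t=2: at (0,3)
t=6: at (1,3) after E
t=10: at (2,3) after E
t=14: at (3,3) after E
t=18: at (4,3) after E
t=22: at (5,3) after E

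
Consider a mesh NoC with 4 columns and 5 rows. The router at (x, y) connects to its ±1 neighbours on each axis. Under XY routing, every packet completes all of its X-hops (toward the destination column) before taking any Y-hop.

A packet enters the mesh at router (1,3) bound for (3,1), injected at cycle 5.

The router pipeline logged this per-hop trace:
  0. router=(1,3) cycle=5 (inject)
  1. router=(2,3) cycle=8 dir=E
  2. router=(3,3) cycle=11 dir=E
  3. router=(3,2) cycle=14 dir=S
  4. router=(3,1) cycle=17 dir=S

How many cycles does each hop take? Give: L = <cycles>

L = 3

Δcyc across hop 0→1: 8 − 5 = 3.
One hop costs L cycles, so L = 3.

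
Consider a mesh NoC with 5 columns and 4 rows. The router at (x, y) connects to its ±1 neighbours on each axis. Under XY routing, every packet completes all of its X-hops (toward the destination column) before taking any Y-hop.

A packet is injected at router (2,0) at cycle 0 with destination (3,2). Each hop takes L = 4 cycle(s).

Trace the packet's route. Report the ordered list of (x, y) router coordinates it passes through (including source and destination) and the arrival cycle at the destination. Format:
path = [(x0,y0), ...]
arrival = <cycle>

path = [(2,0), (3,0), (3,1), (3,2)]
arrival = 12

t=0: at (2,0)
t=4: at (3,0) after E
t=8: at (3,1) after N
t=12: at (3,2) after N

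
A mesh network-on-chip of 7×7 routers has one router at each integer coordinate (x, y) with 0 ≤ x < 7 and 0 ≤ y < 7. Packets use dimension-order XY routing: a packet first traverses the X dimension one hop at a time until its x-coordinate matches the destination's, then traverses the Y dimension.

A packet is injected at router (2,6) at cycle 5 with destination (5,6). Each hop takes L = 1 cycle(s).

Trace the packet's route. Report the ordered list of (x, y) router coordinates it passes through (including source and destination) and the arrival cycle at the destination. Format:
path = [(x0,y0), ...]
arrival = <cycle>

path = [(2,6), (3,6), (4,6), (5,6)]
arrival = 8

#0 — 2,6 | c5
#1 — 3,6 | c6 | E
#2 — 4,6 | c7 | E
#3 — 5,6 | c8 | E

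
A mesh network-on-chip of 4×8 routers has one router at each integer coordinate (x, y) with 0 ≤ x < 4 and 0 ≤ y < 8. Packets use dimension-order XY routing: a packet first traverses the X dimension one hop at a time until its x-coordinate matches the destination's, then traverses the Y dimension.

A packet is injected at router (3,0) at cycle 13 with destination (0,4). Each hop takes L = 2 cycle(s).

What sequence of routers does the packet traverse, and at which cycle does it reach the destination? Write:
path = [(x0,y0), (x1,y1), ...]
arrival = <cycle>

t=13: at (3,0)
t=15: at (2,0) after W
t=17: at (1,0) after W
t=19: at (0,0) after W
t=21: at (0,1) after N
t=23: at (0,2) after N
t=25: at (0,3) after N
t=27: at (0,4) after N

path = [(3,0), (2,0), (1,0), (0,0), (0,1), (0,2), (0,3), (0,4)]
arrival = 27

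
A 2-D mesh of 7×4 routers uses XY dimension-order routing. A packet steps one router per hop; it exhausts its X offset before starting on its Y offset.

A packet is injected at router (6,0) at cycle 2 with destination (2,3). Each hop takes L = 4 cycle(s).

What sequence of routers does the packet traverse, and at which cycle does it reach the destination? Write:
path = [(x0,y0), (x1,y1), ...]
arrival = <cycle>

src (6,0)  cyc=2
W→(5,0)  cyc=6
W→(4,0)  cyc=10
W→(3,0)  cyc=14
W→(2,0)  cyc=18
N→(2,1)  cyc=22
N→(2,2)  cyc=26
N→(2,3)  cyc=30

path = [(6,0), (5,0), (4,0), (3,0), (2,0), (2,1), (2,2), (2,3)]
arrival = 30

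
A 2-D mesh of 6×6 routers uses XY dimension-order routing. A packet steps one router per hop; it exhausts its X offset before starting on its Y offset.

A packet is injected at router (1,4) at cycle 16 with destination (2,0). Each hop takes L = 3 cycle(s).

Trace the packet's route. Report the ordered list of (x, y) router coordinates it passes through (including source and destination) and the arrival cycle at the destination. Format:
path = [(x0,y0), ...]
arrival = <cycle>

t=16: at (1,4)
t=19: at (2,4) after E
t=22: at (2,3) after S
t=25: at (2,2) after S
t=28: at (2,1) after S
t=31: at (2,0) after S

path = [(1,4), (2,4), (2,3), (2,2), (2,1), (2,0)]
arrival = 31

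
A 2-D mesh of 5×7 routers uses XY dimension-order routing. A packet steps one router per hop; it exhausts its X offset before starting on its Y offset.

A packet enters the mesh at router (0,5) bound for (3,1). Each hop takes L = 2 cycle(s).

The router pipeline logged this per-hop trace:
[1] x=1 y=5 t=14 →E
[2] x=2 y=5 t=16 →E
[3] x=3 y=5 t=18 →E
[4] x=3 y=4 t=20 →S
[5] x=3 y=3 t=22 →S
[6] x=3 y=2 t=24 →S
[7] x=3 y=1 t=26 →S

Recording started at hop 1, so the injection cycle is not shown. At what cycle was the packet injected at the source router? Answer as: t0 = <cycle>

Hop 1 reached at cycle 14; hop k is at t0 + k·L.
So t0 = 14 − 1·2 = 12.

t0 = 12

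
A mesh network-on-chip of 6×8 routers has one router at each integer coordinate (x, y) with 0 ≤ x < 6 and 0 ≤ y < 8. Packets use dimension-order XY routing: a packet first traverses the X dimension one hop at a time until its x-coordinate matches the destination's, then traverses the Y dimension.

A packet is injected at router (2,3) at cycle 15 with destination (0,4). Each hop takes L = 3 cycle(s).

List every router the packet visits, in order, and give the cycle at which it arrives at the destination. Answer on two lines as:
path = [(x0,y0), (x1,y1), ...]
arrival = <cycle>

  0. router=(2,3) cycle=15 (inject)
  1. router=(1,3) cycle=18 dir=W
  2. router=(0,3) cycle=21 dir=W
  3. router=(0,4) cycle=24 dir=N

path = [(2,3), (1,3), (0,3), (0,4)]
arrival = 24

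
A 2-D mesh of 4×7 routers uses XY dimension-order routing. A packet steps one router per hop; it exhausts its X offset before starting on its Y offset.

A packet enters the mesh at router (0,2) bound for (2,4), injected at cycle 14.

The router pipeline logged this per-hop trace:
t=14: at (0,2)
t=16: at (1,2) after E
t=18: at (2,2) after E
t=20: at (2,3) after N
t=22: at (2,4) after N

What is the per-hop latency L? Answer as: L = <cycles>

L = 2

From hop 0 (14) to hop 1 (16): +2 cycles.
Each hop adds L, hence L = 2.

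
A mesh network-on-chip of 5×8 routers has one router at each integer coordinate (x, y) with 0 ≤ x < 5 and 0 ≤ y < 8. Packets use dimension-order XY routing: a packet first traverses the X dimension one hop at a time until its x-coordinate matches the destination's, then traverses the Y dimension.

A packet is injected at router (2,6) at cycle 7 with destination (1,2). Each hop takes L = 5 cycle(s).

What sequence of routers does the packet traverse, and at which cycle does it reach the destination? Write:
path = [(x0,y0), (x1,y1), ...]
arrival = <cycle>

[0] x=2 y=6 t=7
[1] x=1 y=6 t=12 →W
[2] x=1 y=5 t=17 →S
[3] x=1 y=4 t=22 →S
[4] x=1 y=3 t=27 →S
[5] x=1 y=2 t=32 →S

path = [(2,6), (1,6), (1,5), (1,4), (1,3), (1,2)]
arrival = 32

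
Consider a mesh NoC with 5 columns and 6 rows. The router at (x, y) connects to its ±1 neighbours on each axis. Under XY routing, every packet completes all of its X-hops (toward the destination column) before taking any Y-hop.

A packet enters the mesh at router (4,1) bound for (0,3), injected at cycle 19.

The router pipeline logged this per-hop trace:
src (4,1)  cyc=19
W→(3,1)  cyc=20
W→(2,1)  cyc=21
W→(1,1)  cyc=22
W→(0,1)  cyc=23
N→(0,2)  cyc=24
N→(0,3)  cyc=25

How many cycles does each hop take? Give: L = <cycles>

cyc[1] − cyc[0] = 20 − 19 = 1.
Per-hop latency L = Δcyc = 1.

L = 1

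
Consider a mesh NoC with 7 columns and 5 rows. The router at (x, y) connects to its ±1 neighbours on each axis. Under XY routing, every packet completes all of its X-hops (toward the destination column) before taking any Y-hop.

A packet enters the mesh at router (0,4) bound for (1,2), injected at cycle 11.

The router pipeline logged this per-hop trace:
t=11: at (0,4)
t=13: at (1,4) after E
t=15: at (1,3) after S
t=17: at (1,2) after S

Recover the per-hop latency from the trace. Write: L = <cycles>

L = 2

Between hops 0 and 1 the cycle counter advances 13 − 11 = 2.
That increment is L by definition: L = 2.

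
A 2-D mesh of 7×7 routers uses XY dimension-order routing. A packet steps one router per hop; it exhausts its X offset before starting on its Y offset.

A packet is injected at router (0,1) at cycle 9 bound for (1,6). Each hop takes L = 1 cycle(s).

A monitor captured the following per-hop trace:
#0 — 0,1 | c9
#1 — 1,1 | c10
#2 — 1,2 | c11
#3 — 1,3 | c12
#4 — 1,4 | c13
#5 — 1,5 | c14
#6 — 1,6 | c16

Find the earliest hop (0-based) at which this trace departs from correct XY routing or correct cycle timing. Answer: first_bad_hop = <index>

check 1→ d=(1,0) cyc+1: ok
check 2→ d=(0,1) cyc+1: ok
check 3→ d=(0,1) cyc+1: ok
check 4→ d=(0,1) cyc+1: ok
check 5→ d=(0,1) cyc+1: ok
check 6→ d=(0,1) cyc+2: BAD: Δcyc=2≠L

first_bad_hop = 6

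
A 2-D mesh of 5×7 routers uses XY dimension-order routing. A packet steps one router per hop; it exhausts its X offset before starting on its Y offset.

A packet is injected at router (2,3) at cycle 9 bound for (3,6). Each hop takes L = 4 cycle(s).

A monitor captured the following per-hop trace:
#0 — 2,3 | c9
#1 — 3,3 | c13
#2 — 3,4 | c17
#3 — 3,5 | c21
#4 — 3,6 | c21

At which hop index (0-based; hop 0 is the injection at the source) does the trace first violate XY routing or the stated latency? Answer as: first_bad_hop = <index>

first_bad_hop = 4

[1] (+1,+0) / 4c ⇒ ok
[2] (+0,+1) / 4c ⇒ ok
[3] (+0,+1) / 4c ⇒ ok
[4] (+0,+1) / 0c ⇒ BAD: Δcyc=0≠L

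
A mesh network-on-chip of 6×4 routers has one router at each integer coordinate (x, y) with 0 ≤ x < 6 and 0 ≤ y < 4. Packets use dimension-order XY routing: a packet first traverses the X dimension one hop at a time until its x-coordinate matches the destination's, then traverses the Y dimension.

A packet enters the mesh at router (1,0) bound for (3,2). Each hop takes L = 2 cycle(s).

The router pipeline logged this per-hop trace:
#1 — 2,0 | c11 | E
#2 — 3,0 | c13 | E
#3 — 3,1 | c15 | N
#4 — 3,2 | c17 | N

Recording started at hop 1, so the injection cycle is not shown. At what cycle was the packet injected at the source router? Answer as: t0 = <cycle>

t0 = 9

The first recorded entry is hop 1 at cycle 11.
t0 = cyc[1] − L = 11 − 2 = 9.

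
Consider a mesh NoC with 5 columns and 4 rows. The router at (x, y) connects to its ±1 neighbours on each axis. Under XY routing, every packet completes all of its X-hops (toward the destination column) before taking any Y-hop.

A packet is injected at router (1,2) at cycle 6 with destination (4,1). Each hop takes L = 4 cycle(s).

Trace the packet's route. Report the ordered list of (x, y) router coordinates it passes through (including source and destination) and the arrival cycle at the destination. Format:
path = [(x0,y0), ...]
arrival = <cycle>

path = [(1,2), (2,2), (3,2), (4,2), (4,1)]
arrival = 22

[0] x=1 y=2 t=6
[1] x=2 y=2 t=10 →E
[2] x=3 y=2 t=14 →E
[3] x=4 y=2 t=18 →E
[4] x=4 y=1 t=22 →S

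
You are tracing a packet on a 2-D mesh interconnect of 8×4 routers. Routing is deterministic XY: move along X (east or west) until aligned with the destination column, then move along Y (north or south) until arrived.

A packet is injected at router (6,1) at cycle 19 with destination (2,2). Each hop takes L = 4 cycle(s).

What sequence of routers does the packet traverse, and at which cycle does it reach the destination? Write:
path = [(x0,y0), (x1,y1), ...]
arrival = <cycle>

path = [(6,1), (5,1), (4,1), (3,1), (2,1), (2,2)]
arrival = 39

src (6,1)  cyc=19
W→(5,1)  cyc=23
W→(4,1)  cyc=27
W→(3,1)  cyc=31
W→(2,1)  cyc=35
N→(2,2)  cyc=39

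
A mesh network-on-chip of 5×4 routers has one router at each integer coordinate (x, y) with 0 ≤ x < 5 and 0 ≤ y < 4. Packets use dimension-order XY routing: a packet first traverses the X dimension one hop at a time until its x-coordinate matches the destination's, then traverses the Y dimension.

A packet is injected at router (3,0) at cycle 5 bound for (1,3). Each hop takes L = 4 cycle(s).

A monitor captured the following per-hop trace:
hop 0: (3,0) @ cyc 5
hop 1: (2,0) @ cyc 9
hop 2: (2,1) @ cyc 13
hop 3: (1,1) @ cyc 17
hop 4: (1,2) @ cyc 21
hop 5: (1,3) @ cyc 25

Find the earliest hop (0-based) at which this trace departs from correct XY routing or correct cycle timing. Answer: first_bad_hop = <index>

  1: Δx=-1 Δy=+0 Δt=4 [ok]
  2: Δx=+0 Δy=+1 Δt=4 [BAD: Y-move but x=2≠1]

first_bad_hop = 2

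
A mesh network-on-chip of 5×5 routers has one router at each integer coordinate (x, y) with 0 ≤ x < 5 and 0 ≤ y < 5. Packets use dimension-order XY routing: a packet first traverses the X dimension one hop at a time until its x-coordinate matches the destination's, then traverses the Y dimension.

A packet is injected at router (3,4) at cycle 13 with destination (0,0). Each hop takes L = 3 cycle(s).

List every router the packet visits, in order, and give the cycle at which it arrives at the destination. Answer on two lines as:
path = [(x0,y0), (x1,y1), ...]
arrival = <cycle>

path = [(3,4), (2,4), (1,4), (0,4), (0,3), (0,2), (0,1), (0,0)]
arrival = 34

src (3,4)  cyc=13
W→(2,4)  cyc=16
W→(1,4)  cyc=19
W→(0,4)  cyc=22
S→(0,3)  cyc=25
S→(0,2)  cyc=28
S→(0,1)  cyc=31
S→(0,0)  cyc=34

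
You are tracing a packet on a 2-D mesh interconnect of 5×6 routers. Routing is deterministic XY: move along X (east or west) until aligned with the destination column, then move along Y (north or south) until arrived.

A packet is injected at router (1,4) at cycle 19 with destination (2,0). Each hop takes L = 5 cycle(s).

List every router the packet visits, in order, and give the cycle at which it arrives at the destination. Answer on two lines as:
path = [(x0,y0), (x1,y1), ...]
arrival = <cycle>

path = [(1,4), (2,4), (2,3), (2,2), (2,1), (2,0)]
arrival = 44

hop 0: (1,4) @ cyc 19
hop 1: (2,4) @ cyc 24  [E]
hop 2: (2,3) @ cyc 29  [S]
hop 3: (2,2) @ cyc 34  [S]
hop 4: (2,1) @ cyc 39  [S]
hop 5: (2,0) @ cyc 44  [S]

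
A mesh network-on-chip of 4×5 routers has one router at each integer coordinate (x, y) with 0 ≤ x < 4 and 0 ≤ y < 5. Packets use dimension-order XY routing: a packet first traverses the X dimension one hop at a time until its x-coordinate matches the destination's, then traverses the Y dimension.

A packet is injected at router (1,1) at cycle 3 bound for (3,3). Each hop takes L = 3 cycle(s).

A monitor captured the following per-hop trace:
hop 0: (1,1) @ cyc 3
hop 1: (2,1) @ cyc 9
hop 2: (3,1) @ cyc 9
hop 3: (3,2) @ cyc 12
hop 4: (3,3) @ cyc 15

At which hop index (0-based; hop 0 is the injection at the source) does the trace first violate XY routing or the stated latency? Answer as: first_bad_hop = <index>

[1] (+1,+0) / 6c ⇒ BAD: Δcyc=6≠L

first_bad_hop = 1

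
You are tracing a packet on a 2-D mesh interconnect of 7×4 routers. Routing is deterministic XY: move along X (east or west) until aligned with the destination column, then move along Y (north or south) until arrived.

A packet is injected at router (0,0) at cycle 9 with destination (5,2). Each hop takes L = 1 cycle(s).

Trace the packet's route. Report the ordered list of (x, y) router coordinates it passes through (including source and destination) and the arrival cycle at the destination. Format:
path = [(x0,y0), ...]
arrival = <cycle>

path = [(0,0), (1,0), (2,0), (3,0), (4,0), (5,0), (5,1), (5,2)]
arrival = 16

hop 0: (0,0) @ cyc 9
hop 1: (1,0) @ cyc 10  [E]
hop 2: (2,0) @ cyc 11  [E]
hop 3: (3,0) @ cyc 12  [E]
hop 4: (4,0) @ cyc 13  [E]
hop 5: (5,0) @ cyc 14  [E]
hop 6: (5,1) @ cyc 15  [N]
hop 7: (5,2) @ cyc 16  [N]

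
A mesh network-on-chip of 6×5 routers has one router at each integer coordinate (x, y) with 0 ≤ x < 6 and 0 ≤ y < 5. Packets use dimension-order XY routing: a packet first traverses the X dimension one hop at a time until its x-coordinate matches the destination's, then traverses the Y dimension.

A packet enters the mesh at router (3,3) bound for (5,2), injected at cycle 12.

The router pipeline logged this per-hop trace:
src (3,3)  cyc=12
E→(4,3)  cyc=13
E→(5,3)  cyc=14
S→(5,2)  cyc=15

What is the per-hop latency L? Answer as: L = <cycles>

From hop 0 (12) to hop 1 (13): +1 cycles.
One hop costs L cycles, so L = 1.

L = 1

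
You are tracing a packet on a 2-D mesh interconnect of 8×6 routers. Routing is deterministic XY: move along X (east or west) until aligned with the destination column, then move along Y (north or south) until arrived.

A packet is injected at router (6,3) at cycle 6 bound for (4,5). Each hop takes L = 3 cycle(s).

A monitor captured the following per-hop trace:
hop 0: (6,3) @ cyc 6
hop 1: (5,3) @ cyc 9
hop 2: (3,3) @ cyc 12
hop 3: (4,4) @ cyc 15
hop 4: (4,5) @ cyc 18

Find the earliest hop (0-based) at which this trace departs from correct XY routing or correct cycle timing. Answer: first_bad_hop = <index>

first_bad_hop = 2

hop 1: step (-1,+0), +3 cyc — ok
hop 2: step (-2,+0), +3 cyc — BAD: non-unit step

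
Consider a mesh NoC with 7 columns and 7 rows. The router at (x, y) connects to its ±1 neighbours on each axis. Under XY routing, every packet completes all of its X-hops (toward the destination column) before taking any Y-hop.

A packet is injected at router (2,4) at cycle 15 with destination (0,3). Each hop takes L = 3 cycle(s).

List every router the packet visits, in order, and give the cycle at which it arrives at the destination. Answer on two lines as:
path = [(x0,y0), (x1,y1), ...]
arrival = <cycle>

path = [(2,4), (1,4), (0,4), (0,3)]
arrival = 24

hop 0: (2,4) @ cyc 15
hop 1: (1,4) @ cyc 18  [W]
hop 2: (0,4) @ cyc 21  [W]
hop 3: (0,3) @ cyc 24  [S]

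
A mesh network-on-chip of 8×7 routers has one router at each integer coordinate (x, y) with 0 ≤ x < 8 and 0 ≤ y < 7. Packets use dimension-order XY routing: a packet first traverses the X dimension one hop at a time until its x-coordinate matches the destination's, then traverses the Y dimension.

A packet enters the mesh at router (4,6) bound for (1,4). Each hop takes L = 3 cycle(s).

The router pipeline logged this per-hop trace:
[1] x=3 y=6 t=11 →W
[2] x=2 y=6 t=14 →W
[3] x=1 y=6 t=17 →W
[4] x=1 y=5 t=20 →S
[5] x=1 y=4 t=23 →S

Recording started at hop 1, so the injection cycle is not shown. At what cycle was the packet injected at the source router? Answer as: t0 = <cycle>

The first recorded entry is hop 1 at cycle 11.
t0 = cyc[1] − L = 11 − 3 = 8.

t0 = 8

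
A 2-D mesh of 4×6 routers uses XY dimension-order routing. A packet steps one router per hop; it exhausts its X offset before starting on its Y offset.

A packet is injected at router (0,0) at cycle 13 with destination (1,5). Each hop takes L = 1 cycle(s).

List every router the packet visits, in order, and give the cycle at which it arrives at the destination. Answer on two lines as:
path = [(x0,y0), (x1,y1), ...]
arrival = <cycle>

path = [(0,0), (1,0), (1,1), (1,2), (1,3), (1,4), (1,5)]
arrival = 19

  0. router=(0,0) cycle=13 (inject)
  1. router=(1,0) cycle=14 dir=E
  2. router=(1,1) cycle=15 dir=N
  3. router=(1,2) cycle=16 dir=N
  4. router=(1,3) cycle=17 dir=N
  5. router=(1,4) cycle=18 dir=N
  6. router=(1,5) cycle=19 dir=N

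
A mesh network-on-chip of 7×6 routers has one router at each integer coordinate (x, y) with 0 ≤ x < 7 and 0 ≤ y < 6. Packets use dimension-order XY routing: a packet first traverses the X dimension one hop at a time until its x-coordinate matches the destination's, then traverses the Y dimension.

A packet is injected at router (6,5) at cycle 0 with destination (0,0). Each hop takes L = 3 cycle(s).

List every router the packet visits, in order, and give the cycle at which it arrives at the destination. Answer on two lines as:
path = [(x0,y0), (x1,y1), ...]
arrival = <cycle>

path = [(6,5), (5,5), (4,5), (3,5), (2,5), (1,5), (0,5), (0,4), (0,3), (0,2), (0,1), (0,0)]
arrival = 33

t=0: at (6,5)
t=3: at (5,5) after W
t=6: at (4,5) after W
t=9: at (3,5) after W
t=12: at (2,5) after W
t=15: at (1,5) after W
t=18: at (0,5) after W
t=21: at (0,4) after S
t=24: at (0,3) after S
t=27: at (0,2) after S
t=30: at (0,1) after S
t=33: at (0,0) after S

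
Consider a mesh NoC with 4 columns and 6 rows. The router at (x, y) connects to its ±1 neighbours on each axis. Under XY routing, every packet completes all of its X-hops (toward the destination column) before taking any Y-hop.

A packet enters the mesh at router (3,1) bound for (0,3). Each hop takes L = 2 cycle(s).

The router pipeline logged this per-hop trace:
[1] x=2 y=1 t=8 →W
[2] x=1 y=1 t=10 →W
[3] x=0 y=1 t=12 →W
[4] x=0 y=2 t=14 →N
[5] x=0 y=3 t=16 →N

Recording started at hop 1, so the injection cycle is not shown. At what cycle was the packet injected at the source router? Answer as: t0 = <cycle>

At hop 1 the cycle is 8; in general cyc_k = t0 + kL.
Subtract one hop: t0 = 8 − 2 = 6.

t0 = 6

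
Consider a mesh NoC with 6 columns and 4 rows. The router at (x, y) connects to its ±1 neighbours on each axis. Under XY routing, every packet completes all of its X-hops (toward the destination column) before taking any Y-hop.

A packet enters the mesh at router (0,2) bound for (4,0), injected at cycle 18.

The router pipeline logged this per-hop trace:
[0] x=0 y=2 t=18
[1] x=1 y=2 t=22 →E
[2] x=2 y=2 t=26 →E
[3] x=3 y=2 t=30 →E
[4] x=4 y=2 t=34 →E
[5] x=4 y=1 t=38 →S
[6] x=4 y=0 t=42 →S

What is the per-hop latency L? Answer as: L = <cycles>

cyc[1] − cyc[0] = 22 − 18 = 4.
Each hop adds L, hence L = 4.

L = 4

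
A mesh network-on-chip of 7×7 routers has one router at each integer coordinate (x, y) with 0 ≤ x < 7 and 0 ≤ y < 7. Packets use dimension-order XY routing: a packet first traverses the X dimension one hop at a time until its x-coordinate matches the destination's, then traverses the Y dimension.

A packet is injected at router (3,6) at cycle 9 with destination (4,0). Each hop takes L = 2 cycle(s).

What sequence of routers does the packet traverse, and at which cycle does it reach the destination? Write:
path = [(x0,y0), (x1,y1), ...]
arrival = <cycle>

path = [(3,6), (4,6), (4,5), (4,4), (4,3), (4,2), (4,1), (4,0)]
arrival = 23

hop 0: (3,6) @ cyc 9
hop 1: (4,6) @ cyc 11  [E]
hop 2: (4,5) @ cyc 13  [S]
hop 3: (4,4) @ cyc 15  [S]
hop 4: (4,3) @ cyc 17  [S]
hop 5: (4,2) @ cyc 19  [S]
hop 6: (4,1) @ cyc 21  [S]
hop 7: (4,0) @ cyc 23  [S]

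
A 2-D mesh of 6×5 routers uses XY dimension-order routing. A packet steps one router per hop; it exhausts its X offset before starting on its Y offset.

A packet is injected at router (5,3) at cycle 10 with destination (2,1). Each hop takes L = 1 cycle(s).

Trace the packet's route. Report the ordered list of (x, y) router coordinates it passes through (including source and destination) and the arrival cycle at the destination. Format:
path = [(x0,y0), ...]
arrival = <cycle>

[0] x=5 y=3 t=10
[1] x=4 y=3 t=11 →W
[2] x=3 y=3 t=12 →W
[3] x=2 y=3 t=13 →W
[4] x=2 y=2 t=14 →S
[5] x=2 y=1 t=15 →S

path = [(5,3), (4,3), (3,3), (2,3), (2,2), (2,1)]
arrival = 15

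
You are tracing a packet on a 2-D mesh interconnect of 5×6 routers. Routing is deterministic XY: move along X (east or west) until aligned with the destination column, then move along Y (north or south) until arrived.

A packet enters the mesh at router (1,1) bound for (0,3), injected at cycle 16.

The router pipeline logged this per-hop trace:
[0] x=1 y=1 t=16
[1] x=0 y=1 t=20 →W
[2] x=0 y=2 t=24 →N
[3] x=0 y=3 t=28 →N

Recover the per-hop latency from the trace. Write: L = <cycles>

L = 4

From hop 0 (16) to hop 1 (20): +4 cycles.
That increment is L by definition: L = 4.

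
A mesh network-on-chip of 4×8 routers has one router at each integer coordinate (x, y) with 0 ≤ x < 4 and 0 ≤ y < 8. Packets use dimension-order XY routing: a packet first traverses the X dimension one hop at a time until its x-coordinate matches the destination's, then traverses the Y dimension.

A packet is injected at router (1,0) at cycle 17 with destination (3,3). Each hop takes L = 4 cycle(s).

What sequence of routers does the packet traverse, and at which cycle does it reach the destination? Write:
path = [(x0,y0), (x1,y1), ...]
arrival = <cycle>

#0 — 1,0 | c17
#1 — 2,0 | c21 | E
#2 — 3,0 | c25 | E
#3 — 3,1 | c29 | N
#4 — 3,2 | c33 | N
#5 — 3,3 | c37 | N

path = [(1,0), (2,0), (3,0), (3,1), (3,2), (3,3)]
arrival = 37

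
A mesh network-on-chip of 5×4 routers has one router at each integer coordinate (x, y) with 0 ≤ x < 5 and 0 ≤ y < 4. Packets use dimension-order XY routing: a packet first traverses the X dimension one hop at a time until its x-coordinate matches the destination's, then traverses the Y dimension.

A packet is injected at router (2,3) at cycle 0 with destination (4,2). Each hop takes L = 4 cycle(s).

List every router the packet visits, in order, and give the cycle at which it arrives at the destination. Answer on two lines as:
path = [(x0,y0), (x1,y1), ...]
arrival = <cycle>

t=0: at (2,3)
t=4: at (3,3) after E
t=8: at (4,3) after E
t=12: at (4,2) after S

path = [(2,3), (3,3), (4,3), (4,2)]
arrival = 12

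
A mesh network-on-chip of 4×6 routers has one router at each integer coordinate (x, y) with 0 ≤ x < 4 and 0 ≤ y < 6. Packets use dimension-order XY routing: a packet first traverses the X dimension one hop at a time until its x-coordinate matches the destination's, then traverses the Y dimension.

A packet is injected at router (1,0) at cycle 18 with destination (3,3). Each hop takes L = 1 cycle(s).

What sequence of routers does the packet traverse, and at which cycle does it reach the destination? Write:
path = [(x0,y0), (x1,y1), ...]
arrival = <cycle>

[0] x=1 y=0 t=18
[1] x=2 y=0 t=19 →E
[2] x=3 y=0 t=20 →E
[3] x=3 y=1 t=21 →N
[4] x=3 y=2 t=22 →N
[5] x=3 y=3 t=23 →N

path = [(1,0), (2,0), (3,0), (3,1), (3,2), (3,3)]
arrival = 23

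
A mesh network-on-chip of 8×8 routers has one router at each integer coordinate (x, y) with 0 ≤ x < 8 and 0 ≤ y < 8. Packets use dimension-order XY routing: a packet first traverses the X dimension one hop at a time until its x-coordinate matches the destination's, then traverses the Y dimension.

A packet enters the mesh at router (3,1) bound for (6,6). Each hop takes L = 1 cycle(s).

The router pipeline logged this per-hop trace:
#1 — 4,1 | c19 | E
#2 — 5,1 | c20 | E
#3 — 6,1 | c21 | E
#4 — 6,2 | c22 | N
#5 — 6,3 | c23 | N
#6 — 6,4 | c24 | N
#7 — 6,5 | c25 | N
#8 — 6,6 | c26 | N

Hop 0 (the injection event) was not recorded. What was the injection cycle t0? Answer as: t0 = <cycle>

t0 = 18

cyc[1] = 19 and cyc[k] = t0 + k·L for every k.
t0 = cyc[1] − L = 19 − 1 = 18.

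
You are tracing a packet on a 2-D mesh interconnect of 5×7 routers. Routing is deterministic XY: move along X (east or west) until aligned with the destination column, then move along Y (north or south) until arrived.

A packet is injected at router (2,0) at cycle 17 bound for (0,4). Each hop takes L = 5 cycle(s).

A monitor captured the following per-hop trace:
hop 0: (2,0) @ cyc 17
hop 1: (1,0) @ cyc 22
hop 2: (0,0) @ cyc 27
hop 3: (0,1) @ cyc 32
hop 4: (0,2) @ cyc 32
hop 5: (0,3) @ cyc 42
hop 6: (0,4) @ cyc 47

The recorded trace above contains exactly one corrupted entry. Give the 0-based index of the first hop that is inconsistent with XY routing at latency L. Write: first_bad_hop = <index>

hop 1: step (-1,+0), +5 cyc — ok
hop 2: step (-1,+0), +5 cyc — ok
hop 3: step (+0,+1), +5 cyc — ok
hop 4: step (+0,+1), +0 cyc — BAD: Δcyc=0≠L

first_bad_hop = 4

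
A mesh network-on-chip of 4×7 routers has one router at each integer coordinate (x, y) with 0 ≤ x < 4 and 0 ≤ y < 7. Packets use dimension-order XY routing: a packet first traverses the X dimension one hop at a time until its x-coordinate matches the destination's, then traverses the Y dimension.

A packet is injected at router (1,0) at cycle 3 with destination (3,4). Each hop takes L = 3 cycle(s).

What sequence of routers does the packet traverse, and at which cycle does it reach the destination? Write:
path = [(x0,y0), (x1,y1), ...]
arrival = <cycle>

path = [(1,0), (2,0), (3,0), (3,1), (3,2), (3,3), (3,4)]
arrival = 21

#0 — 1,0 | c3
#1 — 2,0 | c6 | E
#2 — 3,0 | c9 | E
#3 — 3,1 | c12 | N
#4 — 3,2 | c15 | N
#5 — 3,3 | c18 | N
#6 — 3,4 | c21 | N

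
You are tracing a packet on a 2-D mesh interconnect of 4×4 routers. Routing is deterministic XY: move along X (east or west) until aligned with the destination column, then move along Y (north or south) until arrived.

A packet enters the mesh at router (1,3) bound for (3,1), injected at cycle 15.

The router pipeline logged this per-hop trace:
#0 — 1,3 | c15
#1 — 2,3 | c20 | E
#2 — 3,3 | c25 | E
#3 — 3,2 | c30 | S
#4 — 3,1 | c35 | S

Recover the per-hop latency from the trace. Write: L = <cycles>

From hop 0 (15) to hop 1 (20): +5 cycles.
One hop costs L cycles, so L = 5.

L = 5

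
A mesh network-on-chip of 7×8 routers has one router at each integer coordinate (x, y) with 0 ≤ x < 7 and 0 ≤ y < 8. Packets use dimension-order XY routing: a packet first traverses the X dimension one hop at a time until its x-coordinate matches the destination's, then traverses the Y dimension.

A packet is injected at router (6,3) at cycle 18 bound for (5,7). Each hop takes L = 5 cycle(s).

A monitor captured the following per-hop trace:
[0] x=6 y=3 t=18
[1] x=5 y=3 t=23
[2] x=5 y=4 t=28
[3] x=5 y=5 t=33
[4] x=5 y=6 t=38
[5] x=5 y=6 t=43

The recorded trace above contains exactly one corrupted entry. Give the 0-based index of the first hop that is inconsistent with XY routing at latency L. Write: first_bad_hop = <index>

first_bad_hop = 5

[1] (-1,+0) / 5c ⇒ ok
[2] (+0,+1) / 5c ⇒ ok
[3] (+0,+1) / 5c ⇒ ok
[4] (+0,+1) / 5c ⇒ ok
[5] (+0,+0) / 5c ⇒ BAD: non-unit step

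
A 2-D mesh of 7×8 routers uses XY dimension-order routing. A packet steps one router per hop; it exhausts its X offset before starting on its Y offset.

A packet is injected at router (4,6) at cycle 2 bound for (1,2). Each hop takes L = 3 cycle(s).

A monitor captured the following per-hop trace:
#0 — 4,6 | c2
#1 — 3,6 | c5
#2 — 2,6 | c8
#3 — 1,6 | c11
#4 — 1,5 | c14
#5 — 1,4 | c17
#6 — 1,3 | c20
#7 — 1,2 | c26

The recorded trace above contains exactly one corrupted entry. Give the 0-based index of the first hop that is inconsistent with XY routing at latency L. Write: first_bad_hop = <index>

  1: Δx=-1 Δy=+0 Δt=3 [ok]
  2: Δx=-1 Δy=+0 Δt=3 [ok]
  3: Δx=-1 Δy=+0 Δt=3 [ok]
  4: Δx=+0 Δy=-1 Δt=3 [ok]
  5: Δx=+0 Δy=-1 Δt=3 [ok]
  6: Δx=+0 Δy=-1 Δt=3 [ok]
  7: Δx=+0 Δy=-1 Δt=6 [BAD: Δcyc=6≠L]

first_bad_hop = 7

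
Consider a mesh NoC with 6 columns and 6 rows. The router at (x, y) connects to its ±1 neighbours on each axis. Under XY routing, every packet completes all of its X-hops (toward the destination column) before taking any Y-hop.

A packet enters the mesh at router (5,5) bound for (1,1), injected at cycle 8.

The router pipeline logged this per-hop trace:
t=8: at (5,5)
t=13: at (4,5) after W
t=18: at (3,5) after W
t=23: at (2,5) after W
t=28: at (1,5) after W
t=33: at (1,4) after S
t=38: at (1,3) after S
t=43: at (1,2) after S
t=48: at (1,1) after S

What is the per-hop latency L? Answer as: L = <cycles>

Δcyc across hop 0→1: 13 − 8 = 5.
That increment is L by definition: L = 5.

L = 5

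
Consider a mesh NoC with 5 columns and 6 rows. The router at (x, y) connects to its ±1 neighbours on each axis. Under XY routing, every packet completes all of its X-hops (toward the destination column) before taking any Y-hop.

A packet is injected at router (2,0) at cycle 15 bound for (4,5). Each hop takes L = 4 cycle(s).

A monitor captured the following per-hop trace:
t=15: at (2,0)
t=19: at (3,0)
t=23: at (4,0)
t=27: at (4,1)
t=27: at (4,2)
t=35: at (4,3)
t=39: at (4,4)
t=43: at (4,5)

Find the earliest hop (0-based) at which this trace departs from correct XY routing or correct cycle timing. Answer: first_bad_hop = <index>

[1] (+1,+0) / 4c ⇒ ok
[2] (+1,+0) / 4c ⇒ ok
[3] (+0,+1) / 4c ⇒ ok
[4] (+0,+1) / 0c ⇒ BAD: Δcyc=0≠L

first_bad_hop = 4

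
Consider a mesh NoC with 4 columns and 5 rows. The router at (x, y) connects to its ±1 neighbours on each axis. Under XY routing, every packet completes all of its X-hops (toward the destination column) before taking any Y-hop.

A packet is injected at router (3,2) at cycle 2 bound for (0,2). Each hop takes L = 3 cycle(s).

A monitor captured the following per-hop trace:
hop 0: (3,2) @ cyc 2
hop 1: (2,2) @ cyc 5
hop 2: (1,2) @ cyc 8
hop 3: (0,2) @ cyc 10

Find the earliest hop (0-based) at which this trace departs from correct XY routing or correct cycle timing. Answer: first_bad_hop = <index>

hop 1: step (-1,+0), +3 cyc — ok
hop 2: step (-1,+0), +3 cyc — ok
hop 3: step (-1,+0), +2 cyc — BAD: Δcyc=2≠L

first_bad_hop = 3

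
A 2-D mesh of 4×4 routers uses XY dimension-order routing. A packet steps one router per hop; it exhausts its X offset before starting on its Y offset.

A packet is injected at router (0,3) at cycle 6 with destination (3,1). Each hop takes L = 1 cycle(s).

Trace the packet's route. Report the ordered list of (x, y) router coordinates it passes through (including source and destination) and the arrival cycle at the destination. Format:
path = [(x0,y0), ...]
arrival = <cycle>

src (0,3)  cyc=6
E→(1,3)  cyc=7
E→(2,3)  cyc=8
E→(3,3)  cyc=9
S→(3,2)  cyc=10
S→(3,1)  cyc=11

path = [(0,3), (1,3), (2,3), (3,3), (3,2), (3,1)]
arrival = 11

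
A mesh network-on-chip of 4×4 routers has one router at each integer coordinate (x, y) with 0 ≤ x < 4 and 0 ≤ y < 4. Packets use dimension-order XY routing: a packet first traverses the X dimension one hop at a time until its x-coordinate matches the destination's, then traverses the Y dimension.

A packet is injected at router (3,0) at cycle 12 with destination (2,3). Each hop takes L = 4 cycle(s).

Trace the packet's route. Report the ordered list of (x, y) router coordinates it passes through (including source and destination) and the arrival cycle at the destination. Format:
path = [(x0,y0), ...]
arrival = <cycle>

  0. router=(3,0) cycle=12 (inject)
  1. router=(2,0) cycle=16 dir=W
  2. router=(2,1) cycle=20 dir=N
  3. router=(2,2) cycle=24 dir=N
  4. router=(2,3) cycle=28 dir=N

path = [(3,0), (2,0), (2,1), (2,2), (2,3)]
arrival = 28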